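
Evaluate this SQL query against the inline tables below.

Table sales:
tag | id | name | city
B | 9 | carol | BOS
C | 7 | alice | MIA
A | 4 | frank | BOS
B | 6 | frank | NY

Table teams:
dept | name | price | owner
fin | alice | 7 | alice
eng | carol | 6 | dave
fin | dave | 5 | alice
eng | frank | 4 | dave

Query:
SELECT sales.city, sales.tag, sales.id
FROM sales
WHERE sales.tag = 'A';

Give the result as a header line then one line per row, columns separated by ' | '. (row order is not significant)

After WHERE (1 rows):
sales.tag | sales.id | sales.name | sales.city
A | 4 | frank | BOS
After SELECT (1 rows):
sales.city | sales.tag | sales.id
BOS | A | 4

== RESULT ==
sales.city | sales.tag | sales.id
BOS | A | 4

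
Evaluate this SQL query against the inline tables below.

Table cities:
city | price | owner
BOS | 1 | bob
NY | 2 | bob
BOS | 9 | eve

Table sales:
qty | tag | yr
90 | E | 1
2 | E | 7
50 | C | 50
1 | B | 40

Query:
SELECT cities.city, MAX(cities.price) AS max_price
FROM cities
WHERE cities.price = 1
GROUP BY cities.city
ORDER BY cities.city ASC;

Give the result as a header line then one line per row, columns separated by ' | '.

== RESULT ==
cities.city | max_price
BOS | 1

Derivation:
After WHERE (1 rows):
cities.city | cities.price | cities.owner
BOS | 1 | bob
After GROUP BY (1 rows):
cities.city | max_price
BOS | 1
After ORDER BY (1 rows):
cities.city | max_price
BOS | 1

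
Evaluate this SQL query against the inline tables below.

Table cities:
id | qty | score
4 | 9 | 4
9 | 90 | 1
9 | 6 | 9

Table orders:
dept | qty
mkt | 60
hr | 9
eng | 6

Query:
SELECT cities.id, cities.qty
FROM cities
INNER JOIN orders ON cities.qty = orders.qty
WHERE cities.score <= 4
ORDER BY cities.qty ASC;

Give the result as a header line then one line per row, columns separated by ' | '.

== RESULT ==
cities.id | cities.qty
4 | 9

Derivation:
After JOIN orders (2 rows):
cities.id | cities.qty | cities.score | orders.dept | orders.qty
4 | 9 | 4 | hr | 9
9 | 6 | 9 | eng | 6
After WHERE (1 rows):
cities.id | cities.qty | cities.score | orders.dept | orders.qty
4 | 9 | 4 | hr | 9
After SELECT (1 rows):
cities.id | cities.qty
4 | 9
After ORDER BY (1 rows):
cities.id | cities.qty
4 | 9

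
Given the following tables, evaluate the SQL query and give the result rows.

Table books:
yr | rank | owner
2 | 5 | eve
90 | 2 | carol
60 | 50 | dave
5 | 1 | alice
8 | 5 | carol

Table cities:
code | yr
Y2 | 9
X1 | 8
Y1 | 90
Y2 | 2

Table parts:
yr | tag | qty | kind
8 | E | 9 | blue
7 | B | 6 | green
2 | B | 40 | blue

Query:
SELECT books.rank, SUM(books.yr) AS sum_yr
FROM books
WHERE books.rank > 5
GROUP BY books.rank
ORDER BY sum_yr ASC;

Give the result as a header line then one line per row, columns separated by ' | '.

After WHERE (1 rows):
books.yr | books.rank | books.owner
60 | 50 | dave
After GROUP BY (1 rows):
books.rank | sum_yr
50 | 60
After ORDER BY (1 rows):
books.rank | sum_yr
50 | 60

== RESULT ==
books.rank | sum_yr
50 | 60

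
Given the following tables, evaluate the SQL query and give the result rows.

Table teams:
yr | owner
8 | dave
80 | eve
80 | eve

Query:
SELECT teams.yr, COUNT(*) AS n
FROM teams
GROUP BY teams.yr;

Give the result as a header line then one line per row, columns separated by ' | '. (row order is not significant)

After GROUP BY (2 rows):
teams.yr | n
8 | 1
80 | 2

== RESULT ==
teams.yr | n
8 | 1
80 | 2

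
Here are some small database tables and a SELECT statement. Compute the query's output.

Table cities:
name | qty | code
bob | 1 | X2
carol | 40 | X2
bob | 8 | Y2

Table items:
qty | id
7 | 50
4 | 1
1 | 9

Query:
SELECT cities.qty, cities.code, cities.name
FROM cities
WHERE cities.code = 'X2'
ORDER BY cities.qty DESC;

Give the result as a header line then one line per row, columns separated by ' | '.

After WHERE (2 rows):
cities.name | cities.qty | cities.code
bob | 1 | X2
carol | 40 | X2
After SELECT (2 rows):
cities.qty | cities.code | cities.name
1 | X2 | bob
40 | X2 | carol
After ORDER BY (2 rows):
cities.qty | cities.code | cities.name
40 | X2 | carol
1 | X2 | bob

== RESULT ==
cities.qty | cities.code | cities.name
40 | X2 | carol
1 | X2 | bob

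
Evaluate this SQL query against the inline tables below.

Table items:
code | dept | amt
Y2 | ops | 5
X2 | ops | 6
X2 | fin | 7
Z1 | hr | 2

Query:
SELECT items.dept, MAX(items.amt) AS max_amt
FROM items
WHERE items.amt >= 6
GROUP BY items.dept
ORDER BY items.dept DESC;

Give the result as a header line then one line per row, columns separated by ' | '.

== RESULT ==
items.dept | max_amt
ops | 6
fin | 7

Derivation:
After WHERE (2 rows):
items.code | items.dept | items.amt
X2 | ops | 6
X2 | fin | 7
After GROUP BY (2 rows):
items.dept | max_amt
ops | 6
fin | 7
After ORDER BY (2 rows):
items.dept | max_amt
ops | 6
fin | 7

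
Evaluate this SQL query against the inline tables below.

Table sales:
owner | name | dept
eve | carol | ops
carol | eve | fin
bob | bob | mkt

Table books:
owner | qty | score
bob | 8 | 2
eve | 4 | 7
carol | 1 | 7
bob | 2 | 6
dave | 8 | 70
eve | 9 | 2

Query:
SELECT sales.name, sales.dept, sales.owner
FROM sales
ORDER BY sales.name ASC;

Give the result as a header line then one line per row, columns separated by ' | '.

== RESULT ==
sales.name | sales.dept | sales.owner
bob | mkt | bob
carol | ops | eve
eve | fin | carol

Derivation:
After SELECT (3 rows):
sales.name | sales.dept | sales.owner
carol | ops | eve
eve | fin | carol
bob | mkt | bob
After ORDER BY (3 rows):
sales.name | sales.dept | sales.owner
bob | mkt | bob
carol | ops | eve
eve | fin | carol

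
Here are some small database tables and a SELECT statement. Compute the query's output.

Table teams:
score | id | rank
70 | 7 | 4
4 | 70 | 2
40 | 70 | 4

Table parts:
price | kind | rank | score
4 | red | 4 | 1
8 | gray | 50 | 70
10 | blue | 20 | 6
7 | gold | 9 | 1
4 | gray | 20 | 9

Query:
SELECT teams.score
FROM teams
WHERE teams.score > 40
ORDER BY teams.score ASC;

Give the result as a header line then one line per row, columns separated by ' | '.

== RESULT ==
teams.score
70

Derivation:
After WHERE (1 rows):
teams.score | teams.id | teams.rank
70 | 7 | 4
After SELECT (1 rows):
teams.score
70
After ORDER BY (1 rows):
teams.score
70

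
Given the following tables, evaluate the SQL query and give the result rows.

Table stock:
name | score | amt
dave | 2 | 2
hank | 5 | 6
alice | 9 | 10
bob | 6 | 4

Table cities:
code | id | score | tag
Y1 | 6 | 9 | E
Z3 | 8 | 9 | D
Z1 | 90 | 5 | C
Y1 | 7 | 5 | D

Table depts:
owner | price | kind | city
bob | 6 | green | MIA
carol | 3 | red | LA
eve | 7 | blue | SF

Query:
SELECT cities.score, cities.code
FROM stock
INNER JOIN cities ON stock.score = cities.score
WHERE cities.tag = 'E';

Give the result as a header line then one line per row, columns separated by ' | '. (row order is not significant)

== RESULT ==
cities.score | cities.code
9 | Y1

Derivation:
After JOIN cities (4 rows):
stock.name | stock.score | stock.amt | cities.code | cities.id | cities.score | cities.tag
hank | 5 | 6 | Z1 | 90 | 5 | C
hank | 5 | 6 | Y1 | 7 | 5 | D
alice | 9 | 10 | Y1 | 6 | 9 | E
alice | 9 | 10 | Z3 | 8 | 9 | D
After WHERE (1 rows):
stock.name | stock.score | stock.amt | cities.code | cities.id | cities.score | cities.tag
alice | 9 | 10 | Y1 | 6 | 9 | E
After SELECT (1 rows):
cities.score | cities.code
9 | Y1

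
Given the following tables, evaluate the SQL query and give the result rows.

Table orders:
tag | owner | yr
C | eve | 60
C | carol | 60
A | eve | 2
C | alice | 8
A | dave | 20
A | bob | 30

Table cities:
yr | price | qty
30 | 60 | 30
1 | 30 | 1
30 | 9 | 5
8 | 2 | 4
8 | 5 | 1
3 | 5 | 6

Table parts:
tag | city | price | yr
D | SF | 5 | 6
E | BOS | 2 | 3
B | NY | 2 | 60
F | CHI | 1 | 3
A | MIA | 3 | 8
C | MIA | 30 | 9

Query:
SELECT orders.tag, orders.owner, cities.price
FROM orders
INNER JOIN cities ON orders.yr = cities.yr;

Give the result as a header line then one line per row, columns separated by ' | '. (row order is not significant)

== RESULT ==
orders.tag | orders.owner | cities.price
C | alice | 2
C | alice | 5
A | bob | 60
A | bob | 9

Derivation:
After JOIN cities (4 rows):
orders.tag | orders.owner | orders.yr | cities.yr | cities.price | cities.qty
C | alice | 8 | 8 | 2 | 4
C | alice | 8 | 8 | 5 | 1
A | bob | 30 | 30 | 60 | 30
A | bob | 30 | 30 | 9 | 5
After SELECT (4 rows):
orders.tag | orders.owner | cities.price
C | alice | 2
C | alice | 5
A | bob | 60
A | bob | 9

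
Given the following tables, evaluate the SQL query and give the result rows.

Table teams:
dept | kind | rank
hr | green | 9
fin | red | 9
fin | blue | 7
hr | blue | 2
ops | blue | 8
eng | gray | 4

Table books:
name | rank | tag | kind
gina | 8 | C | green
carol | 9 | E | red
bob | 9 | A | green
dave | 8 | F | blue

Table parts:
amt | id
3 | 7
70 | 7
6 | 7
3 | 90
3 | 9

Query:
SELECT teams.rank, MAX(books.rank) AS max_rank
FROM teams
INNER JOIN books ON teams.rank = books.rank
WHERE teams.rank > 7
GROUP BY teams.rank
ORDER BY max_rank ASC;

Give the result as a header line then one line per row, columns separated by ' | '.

== RESULT ==
teams.rank | max_rank
8 | 8
9 | 9

Derivation:
After JOIN books (6 rows):
teams.dept | teams.kind | teams.rank | books.name | books.rank | books.tag | books.kind
hr | green | 9 | carol | 9 | E | red
hr | green | 9 | bob | 9 | A | green
fin | red | 9 | carol | 9 | E | red
fin | red | 9 | bob | 9 | A | green
ops | blue | 8 | gina | 8 | C | green
ops | blue | 8 | dave | 8 | F | blue
After WHERE (6 rows):
teams.dept | teams.kind | teams.rank | books.name | books.rank | books.tag | books.kind
hr | green | 9 | carol | 9 | E | red
hr | green | 9 | bob | 9 | A | green
fin | red | 9 | carol | 9 | E | red
fin | red | 9 | bob | 9 | A | green
ops | blue | 8 | gina | 8 | C | green
ops | blue | 8 | dave | 8 | F | blue
After GROUP BY (2 rows):
teams.rank | max_rank
9 | 9
8 | 8
After ORDER BY (2 rows):
teams.rank | max_rank
8 | 8
9 | 9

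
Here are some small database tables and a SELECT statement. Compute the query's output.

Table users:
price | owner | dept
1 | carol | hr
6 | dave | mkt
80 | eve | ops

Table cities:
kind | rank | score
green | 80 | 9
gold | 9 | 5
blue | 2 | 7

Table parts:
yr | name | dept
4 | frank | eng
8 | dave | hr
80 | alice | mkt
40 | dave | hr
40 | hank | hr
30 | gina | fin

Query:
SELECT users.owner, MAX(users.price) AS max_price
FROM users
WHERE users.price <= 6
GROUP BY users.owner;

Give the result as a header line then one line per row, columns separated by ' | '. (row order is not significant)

== RESULT ==
users.owner | max_price
carol | 1
dave | 6

Derivation:
After WHERE (2 rows):
users.price | users.owner | users.dept
1 | carol | hr
6 | dave | mkt
After GROUP BY (2 rows):
users.owner | max_price
carol | 1
dave | 6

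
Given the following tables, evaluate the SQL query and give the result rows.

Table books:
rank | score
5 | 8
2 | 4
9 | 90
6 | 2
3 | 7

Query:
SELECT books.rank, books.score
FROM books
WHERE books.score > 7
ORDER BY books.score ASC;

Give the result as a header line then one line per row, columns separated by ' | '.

After WHERE (2 rows):
books.rank | books.score
5 | 8
9 | 90
After SELECT (2 rows):
books.rank | books.score
5 | 8
9 | 90
After ORDER BY (2 rows):
books.rank | books.score
5 | 8
9 | 90

== RESULT ==
books.rank | books.score
5 | 8
9 | 90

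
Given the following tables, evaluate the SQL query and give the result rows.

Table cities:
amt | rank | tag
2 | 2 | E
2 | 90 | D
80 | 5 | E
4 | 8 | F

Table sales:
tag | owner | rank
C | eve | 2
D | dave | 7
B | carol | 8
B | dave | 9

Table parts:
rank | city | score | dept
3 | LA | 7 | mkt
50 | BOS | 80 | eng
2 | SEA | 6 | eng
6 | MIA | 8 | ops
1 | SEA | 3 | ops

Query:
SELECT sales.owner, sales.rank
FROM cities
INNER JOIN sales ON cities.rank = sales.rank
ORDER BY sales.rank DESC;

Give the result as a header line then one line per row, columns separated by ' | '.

After JOIN sales (2 rows):
cities.amt | cities.rank | cities.tag | sales.tag | sales.owner | sales.rank
2 | 2 | E | C | eve | 2
4 | 8 | F | B | carol | 8
After SELECT (2 rows):
sales.owner | sales.rank
eve | 2
carol | 8
After ORDER BY (2 rows):
sales.owner | sales.rank
carol | 8
eve | 2

== RESULT ==
sales.owner | sales.rank
carol | 8
eve | 2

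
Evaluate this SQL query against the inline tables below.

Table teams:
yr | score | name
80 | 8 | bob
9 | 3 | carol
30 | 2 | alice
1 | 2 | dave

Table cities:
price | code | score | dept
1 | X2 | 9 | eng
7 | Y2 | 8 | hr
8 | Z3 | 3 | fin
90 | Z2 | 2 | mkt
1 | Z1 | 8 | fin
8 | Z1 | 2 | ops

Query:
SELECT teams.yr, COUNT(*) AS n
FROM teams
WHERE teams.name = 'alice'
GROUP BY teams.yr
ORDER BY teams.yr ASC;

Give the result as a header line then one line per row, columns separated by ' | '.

== RESULT ==
teams.yr | n
30 | 1

Derivation:
After WHERE (1 rows):
teams.yr | teams.score | teams.name
30 | 2 | alice
After GROUP BY (1 rows):
teams.yr | n
30 | 1
After ORDER BY (1 rows):
teams.yr | n
30 | 1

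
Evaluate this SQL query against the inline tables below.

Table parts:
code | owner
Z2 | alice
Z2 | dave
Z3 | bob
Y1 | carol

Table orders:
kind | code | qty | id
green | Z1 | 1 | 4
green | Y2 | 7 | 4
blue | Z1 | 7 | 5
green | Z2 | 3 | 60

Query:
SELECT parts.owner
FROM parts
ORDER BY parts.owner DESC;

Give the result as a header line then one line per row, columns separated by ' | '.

== RESULT ==
parts.owner
dave
carol
bob
alice

Derivation:
After SELECT (4 rows):
parts.owner
alice
dave
bob
carol
After ORDER BY (4 rows):
parts.owner
dave
carol
bob
alice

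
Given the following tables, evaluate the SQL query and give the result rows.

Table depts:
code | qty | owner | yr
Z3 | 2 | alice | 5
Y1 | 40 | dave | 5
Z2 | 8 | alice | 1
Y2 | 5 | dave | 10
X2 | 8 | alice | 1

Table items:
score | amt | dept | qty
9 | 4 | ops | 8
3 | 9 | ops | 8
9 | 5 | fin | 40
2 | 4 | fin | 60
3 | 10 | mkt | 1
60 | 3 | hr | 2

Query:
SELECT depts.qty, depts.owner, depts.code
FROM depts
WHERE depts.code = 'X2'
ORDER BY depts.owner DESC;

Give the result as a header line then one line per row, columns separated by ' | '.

== RESULT ==
depts.qty | depts.owner | depts.code
8 | alice | X2

Derivation:
After WHERE (1 rows):
depts.code | depts.qty | depts.owner | depts.yr
X2 | 8 | alice | 1
After SELECT (1 rows):
depts.qty | depts.owner | depts.code
8 | alice | X2
After ORDER BY (1 rows):
depts.qty | depts.owner | depts.code
8 | alice | X2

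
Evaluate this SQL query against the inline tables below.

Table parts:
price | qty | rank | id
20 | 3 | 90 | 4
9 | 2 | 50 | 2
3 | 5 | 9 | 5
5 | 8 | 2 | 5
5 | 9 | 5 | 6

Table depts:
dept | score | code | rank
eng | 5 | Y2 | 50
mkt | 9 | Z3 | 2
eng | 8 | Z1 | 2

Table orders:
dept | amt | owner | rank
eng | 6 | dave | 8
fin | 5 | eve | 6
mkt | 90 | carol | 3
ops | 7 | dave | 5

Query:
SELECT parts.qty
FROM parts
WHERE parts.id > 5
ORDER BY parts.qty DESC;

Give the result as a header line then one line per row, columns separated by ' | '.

After WHERE (1 rows):
parts.price | parts.qty | parts.rank | parts.id
5 | 9 | 5 | 6
After SELECT (1 rows):
parts.qty
9
After ORDER BY (1 rows):
parts.qty
9

== RESULT ==
parts.qty
9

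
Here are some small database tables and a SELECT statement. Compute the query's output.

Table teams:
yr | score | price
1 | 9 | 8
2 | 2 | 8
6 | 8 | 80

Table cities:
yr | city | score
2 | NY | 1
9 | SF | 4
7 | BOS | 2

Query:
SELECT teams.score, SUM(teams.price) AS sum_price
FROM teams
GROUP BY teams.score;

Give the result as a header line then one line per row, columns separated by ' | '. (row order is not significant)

== RESULT ==
teams.score | sum_price
9 | 8
2 | 8
8 | 80

Derivation:
After GROUP BY (3 rows):
teams.score | sum_price
9 | 8
2 | 8
8 | 80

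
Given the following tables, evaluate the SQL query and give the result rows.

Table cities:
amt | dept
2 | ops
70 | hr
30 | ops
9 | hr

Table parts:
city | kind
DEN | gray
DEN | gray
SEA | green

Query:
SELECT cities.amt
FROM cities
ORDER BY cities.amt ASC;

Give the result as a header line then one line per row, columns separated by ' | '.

== RESULT ==
cities.amt
2
9
30
70

Derivation:
After SELECT (4 rows):
cities.amt
2
70
30
9
After ORDER BY (4 rows):
cities.amt
2
9
30
70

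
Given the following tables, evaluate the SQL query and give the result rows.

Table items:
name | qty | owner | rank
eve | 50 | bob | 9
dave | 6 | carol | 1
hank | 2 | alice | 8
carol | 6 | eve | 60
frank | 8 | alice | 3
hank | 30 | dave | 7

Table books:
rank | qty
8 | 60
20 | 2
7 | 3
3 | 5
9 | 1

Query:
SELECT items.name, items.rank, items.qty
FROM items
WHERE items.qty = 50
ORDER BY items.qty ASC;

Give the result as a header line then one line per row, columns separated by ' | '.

After WHERE (1 rows):
items.name | items.qty | items.owner | items.rank
eve | 50 | bob | 9
After SELECT (1 rows):
items.name | items.rank | items.qty
eve | 9 | 50
After ORDER BY (1 rows):
items.name | items.rank | items.qty
eve | 9 | 50

== RESULT ==
items.name | items.rank | items.qty
eve | 9 | 50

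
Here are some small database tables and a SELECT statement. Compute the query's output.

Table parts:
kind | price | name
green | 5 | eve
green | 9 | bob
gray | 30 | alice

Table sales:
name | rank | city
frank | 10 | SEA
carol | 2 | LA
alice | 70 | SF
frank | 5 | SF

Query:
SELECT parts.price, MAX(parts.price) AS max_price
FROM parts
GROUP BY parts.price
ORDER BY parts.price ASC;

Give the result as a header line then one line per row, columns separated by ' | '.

After GROUP BY (3 rows):
parts.price | max_price
5 | 5
9 | 9
30 | 30
After ORDER BY (3 rows):
parts.price | max_price
5 | 5
9 | 9
30 | 30

== RESULT ==
parts.price | max_price
5 | 5
9 | 9
30 | 30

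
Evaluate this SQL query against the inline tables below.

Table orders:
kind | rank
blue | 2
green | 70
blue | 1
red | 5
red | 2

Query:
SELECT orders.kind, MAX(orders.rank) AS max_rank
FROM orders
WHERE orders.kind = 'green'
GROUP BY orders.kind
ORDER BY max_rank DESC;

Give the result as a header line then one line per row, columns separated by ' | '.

After WHERE (1 rows):
orders.kind | orders.rank
green | 70
After GROUP BY (1 rows):
orders.kind | max_rank
green | 70
After ORDER BY (1 rows):
orders.kind | max_rank
green | 70

== RESULT ==
orders.kind | max_rank
green | 70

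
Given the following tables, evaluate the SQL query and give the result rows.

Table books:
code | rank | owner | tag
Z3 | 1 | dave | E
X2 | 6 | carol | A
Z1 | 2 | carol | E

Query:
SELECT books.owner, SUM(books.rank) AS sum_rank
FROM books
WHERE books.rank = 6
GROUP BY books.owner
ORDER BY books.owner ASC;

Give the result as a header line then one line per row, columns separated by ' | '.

== RESULT ==
books.owner | sum_rank
carol | 6

Derivation:
After WHERE (1 rows):
books.code | books.rank | books.owner | books.tag
X2 | 6 | carol | A
After GROUP BY (1 rows):
books.owner | sum_rank
carol | 6
After ORDER BY (1 rows):
books.owner | sum_rank
carol | 6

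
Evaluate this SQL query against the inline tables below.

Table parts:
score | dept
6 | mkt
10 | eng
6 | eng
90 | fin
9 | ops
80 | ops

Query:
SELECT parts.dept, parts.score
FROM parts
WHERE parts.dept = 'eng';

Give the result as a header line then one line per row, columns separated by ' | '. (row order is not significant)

After WHERE (2 rows):
parts.score | parts.dept
10 | eng
6 | eng
After SELECT (2 rows):
parts.dept | parts.score
eng | 10
eng | 6

== RESULT ==
parts.dept | parts.score
eng | 10
eng | 6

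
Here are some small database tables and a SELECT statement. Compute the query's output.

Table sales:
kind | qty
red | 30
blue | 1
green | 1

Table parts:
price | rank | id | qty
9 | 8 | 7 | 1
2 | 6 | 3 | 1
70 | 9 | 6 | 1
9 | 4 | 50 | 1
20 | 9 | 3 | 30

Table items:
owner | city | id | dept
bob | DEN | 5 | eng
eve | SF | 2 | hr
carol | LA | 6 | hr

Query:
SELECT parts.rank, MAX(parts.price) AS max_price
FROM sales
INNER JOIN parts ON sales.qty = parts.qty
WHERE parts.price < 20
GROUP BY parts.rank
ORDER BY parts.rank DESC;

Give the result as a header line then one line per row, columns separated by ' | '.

== RESULT ==
parts.rank | max_price
8 | 9
6 | 2
4 | 9

Derivation:
After JOIN parts (9 rows):
sales.kind | sales.qty | parts.price | parts.rank | parts.id | parts.qty
red | 30 | 20 | 9 | 3 | 30
blue | 1 | 9 | 8 | 7 | 1
blue | 1 | 2 | 6 | 3 | 1
blue | 1 | 70 | 9 | 6 | 1
blue | 1 | 9 | 4 | 50 | 1
green | 1 | 9 | 8 | 7 | 1
green | 1 | 2 | 6 | 3 | 1
green | 1 | 70 | 9 | 6 | 1
green | 1 | 9 | 4 | 50 | 1
After WHERE (6 rows):
sales.kind | sales.qty | parts.price | parts.rank | parts.id | parts.qty
blue | 1 | 9 | 8 | 7 | 1
blue | 1 | 2 | 6 | 3 | 1
blue | 1 | 9 | 4 | 50 | 1
green | 1 | 9 | 8 | 7 | 1
green | 1 | 2 | 6 | 3 | 1
green | 1 | 9 | 4 | 50 | 1
After GROUP BY (3 rows):
parts.rank | max_price
8 | 9
6 | 2
4 | 9
After ORDER BY (3 rows):
parts.rank | max_price
8 | 9
6 | 2
4 | 9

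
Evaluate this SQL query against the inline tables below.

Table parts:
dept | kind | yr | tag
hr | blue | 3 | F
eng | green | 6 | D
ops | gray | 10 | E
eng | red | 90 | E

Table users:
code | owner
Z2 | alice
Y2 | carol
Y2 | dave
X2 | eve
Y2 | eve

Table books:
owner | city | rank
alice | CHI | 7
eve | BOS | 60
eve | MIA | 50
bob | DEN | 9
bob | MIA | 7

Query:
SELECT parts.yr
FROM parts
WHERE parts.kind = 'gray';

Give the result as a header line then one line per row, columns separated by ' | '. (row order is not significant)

After WHERE (1 rows):
parts.dept | parts.kind | parts.yr | parts.tag
ops | gray | 10 | E
After SELECT (1 rows):
parts.yr
10

== RESULT ==
parts.yr
10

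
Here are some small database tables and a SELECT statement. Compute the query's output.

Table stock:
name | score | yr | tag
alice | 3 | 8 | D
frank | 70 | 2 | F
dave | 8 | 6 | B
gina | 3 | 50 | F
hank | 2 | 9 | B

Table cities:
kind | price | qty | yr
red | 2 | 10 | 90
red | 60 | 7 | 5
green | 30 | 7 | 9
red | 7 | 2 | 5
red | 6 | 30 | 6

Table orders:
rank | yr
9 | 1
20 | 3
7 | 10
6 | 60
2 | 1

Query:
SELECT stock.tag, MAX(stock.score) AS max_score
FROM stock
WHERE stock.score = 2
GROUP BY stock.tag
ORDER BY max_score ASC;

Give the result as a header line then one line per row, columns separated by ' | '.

After WHERE (1 rows):
stock.name | stock.score | stock.yr | stock.tag
hank | 2 | 9 | B
After GROUP BY (1 rows):
stock.tag | max_score
B | 2
After ORDER BY (1 rows):
stock.tag | max_score
B | 2

== RESULT ==
stock.tag | max_score
B | 2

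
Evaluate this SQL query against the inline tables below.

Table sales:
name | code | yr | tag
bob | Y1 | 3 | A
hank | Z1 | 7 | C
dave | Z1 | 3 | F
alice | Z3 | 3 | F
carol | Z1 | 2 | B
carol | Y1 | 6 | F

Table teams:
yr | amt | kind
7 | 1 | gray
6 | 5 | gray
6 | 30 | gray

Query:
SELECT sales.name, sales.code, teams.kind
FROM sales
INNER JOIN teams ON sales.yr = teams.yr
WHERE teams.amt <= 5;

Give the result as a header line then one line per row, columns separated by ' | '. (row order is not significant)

== RESULT ==
sales.name | sales.code | teams.kind
hank | Z1 | gray
carol | Y1 | gray

Derivation:
After JOIN teams (3 rows):
sales.name | sales.code | sales.yr | sales.tag | teams.yr | teams.amt | teams.kind
hank | Z1 | 7 | C | 7 | 1 | gray
carol | Y1 | 6 | F | 6 | 5 | gray
carol | Y1 | 6 | F | 6 | 30 | gray
After WHERE (2 rows):
sales.name | sales.code | sales.yr | sales.tag | teams.yr | teams.amt | teams.kind
hank | Z1 | 7 | C | 7 | 1 | gray
carol | Y1 | 6 | F | 6 | 5 | gray
After SELECT (2 rows):
sales.name | sales.code | teams.kind
hank | Z1 | gray
carol | Y1 | gray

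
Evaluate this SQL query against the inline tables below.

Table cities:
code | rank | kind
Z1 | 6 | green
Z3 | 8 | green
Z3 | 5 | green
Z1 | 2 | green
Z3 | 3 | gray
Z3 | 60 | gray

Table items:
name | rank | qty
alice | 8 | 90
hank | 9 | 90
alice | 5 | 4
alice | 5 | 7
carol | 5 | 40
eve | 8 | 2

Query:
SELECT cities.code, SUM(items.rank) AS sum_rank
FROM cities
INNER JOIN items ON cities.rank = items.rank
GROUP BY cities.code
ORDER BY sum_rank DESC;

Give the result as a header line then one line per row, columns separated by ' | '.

== RESULT ==
cities.code | sum_rank
Z3 | 31

Derivation:
After JOIN items (5 rows):
cities.code | cities.rank | cities.kind | items.name | items.rank | items.qty
Z3 | 8 | green | alice | 8 | 90
Z3 | 8 | green | eve | 8 | 2
Z3 | 5 | green | alice | 5 | 4
Z3 | 5 | green | alice | 5 | 7
Z3 | 5 | green | carol | 5 | 40
After GROUP BY (1 rows):
cities.code | sum_rank
Z3 | 31
After ORDER BY (1 rows):
cities.code | sum_rank
Z3 | 31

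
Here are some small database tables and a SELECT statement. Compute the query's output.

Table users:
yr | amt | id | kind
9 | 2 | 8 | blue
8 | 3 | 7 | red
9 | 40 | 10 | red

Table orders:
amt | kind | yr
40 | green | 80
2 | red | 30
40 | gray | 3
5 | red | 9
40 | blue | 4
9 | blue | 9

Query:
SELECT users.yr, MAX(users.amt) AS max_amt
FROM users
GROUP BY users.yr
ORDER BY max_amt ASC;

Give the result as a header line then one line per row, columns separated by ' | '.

After GROUP BY (2 rows):
users.yr | max_amt
9 | 40
8 | 3
After ORDER BY (2 rows):
users.yr | max_amt
8 | 3
9 | 40

== RESULT ==
users.yr | max_amt
8 | 3
9 | 40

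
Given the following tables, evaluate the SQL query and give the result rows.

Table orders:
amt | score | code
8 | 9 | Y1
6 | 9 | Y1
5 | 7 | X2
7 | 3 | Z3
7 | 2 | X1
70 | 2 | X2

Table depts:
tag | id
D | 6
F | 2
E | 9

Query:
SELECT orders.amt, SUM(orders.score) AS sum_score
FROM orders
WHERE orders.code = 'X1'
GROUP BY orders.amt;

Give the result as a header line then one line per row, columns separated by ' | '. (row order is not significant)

After WHERE (1 rows):
orders.amt | orders.score | orders.code
7 | 2 | X1
After GROUP BY (1 rows):
orders.amt | sum_score
7 | 2

== RESULT ==
orders.amt | sum_score
7 | 2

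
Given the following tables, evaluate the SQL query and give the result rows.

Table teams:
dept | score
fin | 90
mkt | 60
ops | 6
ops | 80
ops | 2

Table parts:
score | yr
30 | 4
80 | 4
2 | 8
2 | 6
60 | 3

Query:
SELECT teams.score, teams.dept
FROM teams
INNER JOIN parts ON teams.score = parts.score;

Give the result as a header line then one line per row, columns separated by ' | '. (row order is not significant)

After JOIN parts (4 rows):
teams.dept | teams.score | parts.score | parts.yr
mkt | 60 | 60 | 3
ops | 80 | 80 | 4
ops | 2 | 2 | 8
ops | 2 | 2 | 6
After SELECT (4 rows):
teams.score | teams.dept
60 | mkt
80 | ops
2 | ops
2 | ops

== RESULT ==
teams.score | teams.dept
60 | mkt
80 | ops
2 | ops
2 | ops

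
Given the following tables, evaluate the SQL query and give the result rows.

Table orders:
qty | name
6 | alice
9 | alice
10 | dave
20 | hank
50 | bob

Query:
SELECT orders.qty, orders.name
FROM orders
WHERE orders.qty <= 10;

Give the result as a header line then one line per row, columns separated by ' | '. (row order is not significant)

== RESULT ==
orders.qty | orders.name
6 | alice
9 | alice
10 | dave

Derivation:
After WHERE (3 rows):
orders.qty | orders.name
6 | alice
9 | alice
10 | dave
After SELECT (3 rows):
orders.qty | orders.name
6 | alice
9 | alice
10 | dave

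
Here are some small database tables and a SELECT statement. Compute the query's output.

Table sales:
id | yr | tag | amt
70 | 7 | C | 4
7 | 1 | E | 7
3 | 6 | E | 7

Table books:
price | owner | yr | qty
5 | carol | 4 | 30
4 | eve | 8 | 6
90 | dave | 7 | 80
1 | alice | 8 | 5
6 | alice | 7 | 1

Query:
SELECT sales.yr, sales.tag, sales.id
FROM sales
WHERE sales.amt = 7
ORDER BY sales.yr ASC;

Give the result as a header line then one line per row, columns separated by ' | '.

== RESULT ==
sales.yr | sales.tag | sales.id
1 | E | 7
6 | E | 3

Derivation:
After WHERE (2 rows):
sales.id | sales.yr | sales.tag | sales.amt
7 | 1 | E | 7
3 | 6 | E | 7
After SELECT (2 rows):
sales.yr | sales.tag | sales.id
1 | E | 7
6 | E | 3
After ORDER BY (2 rows):
sales.yr | sales.tag | sales.id
1 | E | 7
6 | E | 3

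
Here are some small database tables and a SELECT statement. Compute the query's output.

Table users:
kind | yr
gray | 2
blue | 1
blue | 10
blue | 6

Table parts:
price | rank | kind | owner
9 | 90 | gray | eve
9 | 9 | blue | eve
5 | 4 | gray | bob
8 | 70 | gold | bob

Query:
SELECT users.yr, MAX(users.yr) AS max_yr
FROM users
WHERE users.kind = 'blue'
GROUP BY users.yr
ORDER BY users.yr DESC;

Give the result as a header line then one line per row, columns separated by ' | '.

== RESULT ==
users.yr | max_yr
10 | 10
6 | 6
1 | 1

Derivation:
After WHERE (3 rows):
users.kind | users.yr
blue | 1
blue | 10
blue | 6
After GROUP BY (3 rows):
users.yr | max_yr
1 | 1
10 | 10
6 | 6
After ORDER BY (3 rows):
users.yr | max_yr
10 | 10
6 | 6
1 | 1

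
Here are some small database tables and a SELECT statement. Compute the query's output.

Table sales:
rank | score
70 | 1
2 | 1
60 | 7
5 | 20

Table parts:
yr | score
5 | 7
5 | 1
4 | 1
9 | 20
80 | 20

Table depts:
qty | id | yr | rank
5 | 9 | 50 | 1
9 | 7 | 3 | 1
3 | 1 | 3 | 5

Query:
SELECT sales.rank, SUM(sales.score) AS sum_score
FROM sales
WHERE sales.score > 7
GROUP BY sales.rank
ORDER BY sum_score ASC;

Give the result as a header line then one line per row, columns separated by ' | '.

== RESULT ==
sales.rank | sum_score
5 | 20

Derivation:
After WHERE (1 rows):
sales.rank | sales.score
5 | 20
After GROUP BY (1 rows):
sales.rank | sum_score
5 | 20
After ORDER BY (1 rows):
sales.rank | sum_score
5 | 20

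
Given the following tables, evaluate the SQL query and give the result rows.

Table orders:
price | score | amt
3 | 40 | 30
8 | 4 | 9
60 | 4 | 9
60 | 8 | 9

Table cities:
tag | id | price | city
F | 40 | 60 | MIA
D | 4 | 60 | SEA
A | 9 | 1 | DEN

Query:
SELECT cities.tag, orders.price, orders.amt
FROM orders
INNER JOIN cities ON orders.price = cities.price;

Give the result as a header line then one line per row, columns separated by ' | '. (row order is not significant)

== RESULT ==
cities.tag | orders.price | orders.amt
F | 60 | 9
D | 60 | 9
F | 60 | 9
D | 60 | 9

Derivation:
After JOIN cities (4 rows):
orders.price | orders.score | orders.amt | cities.tag | cities.id | cities.price | cities.city
60 | 4 | 9 | F | 40 | 60 | MIA
60 | 4 | 9 | D | 4 | 60 | SEA
60 | 8 | 9 | F | 40 | 60 | MIA
60 | 8 | 9 | D | 4 | 60 | SEA
After SELECT (4 rows):
cities.tag | orders.price | orders.amt
F | 60 | 9
D | 60 | 9
F | 60 | 9
D | 60 | 9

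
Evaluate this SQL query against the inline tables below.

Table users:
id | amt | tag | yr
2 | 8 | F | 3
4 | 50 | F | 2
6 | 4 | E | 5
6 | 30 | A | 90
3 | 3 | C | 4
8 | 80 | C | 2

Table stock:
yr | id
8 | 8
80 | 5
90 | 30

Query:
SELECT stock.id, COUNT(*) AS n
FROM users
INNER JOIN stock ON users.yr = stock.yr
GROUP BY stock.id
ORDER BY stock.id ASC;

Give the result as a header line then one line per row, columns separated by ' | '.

After JOIN stock (1 rows):
users.id | users.amt | users.tag | users.yr | stock.yr | stock.id
6 | 30 | A | 90 | 90 | 30
After GROUP BY (1 rows):
stock.id | n
30 | 1
After ORDER BY (1 rows):
stock.id | n
30 | 1

== RESULT ==
stock.id | n
30 | 1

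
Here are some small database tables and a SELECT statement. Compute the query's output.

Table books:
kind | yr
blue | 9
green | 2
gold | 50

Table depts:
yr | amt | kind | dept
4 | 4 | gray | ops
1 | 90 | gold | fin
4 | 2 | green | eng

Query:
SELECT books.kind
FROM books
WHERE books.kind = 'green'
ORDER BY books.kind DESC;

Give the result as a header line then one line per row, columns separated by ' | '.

After WHERE (1 rows):
books.kind | books.yr
green | 2
After SELECT (1 rows):
books.kind
green
After ORDER BY (1 rows):
books.kind
green

== RESULT ==
books.kind
green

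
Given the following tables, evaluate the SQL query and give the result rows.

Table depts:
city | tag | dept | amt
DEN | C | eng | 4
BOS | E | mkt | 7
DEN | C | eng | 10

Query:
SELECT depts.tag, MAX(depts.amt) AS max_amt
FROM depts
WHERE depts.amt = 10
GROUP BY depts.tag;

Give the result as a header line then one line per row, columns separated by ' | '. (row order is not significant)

== RESULT ==
depts.tag | max_amt
C | 10

Derivation:
After WHERE (1 rows):
depts.city | depts.tag | depts.dept | depts.amt
DEN | C | eng | 10
After GROUP BY (1 rows):
depts.tag | max_amt
C | 10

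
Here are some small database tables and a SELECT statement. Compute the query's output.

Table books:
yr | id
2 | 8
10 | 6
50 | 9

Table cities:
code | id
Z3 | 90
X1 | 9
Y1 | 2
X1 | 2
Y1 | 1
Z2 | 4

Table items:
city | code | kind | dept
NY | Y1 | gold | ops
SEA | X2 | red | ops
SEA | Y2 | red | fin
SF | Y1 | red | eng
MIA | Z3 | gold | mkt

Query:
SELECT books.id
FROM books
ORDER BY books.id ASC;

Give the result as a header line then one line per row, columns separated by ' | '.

After SELECT (3 rows):
books.id
8
6
9
After ORDER BY (3 rows):
books.id
6
8
9

== RESULT ==
books.id
6
8
9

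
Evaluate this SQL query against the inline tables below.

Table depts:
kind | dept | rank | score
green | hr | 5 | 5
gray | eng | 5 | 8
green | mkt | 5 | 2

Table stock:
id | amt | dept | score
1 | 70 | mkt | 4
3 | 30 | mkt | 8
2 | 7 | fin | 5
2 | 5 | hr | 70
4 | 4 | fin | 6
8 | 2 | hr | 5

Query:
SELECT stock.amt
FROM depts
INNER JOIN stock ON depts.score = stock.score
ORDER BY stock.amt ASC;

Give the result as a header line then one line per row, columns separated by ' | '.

== RESULT ==
stock.amt
2
7
30

Derivation:
After JOIN stock (3 rows):
depts.kind | depts.dept | depts.rank | depts.score | stock.id | stock.amt | stock.dept | stock.score
green | hr | 5 | 5 | 2 | 7 | fin | 5
green | hr | 5 | 5 | 8 | 2 | hr | 5
gray | eng | 5 | 8 | 3 | 30 | mkt | 8
After SELECT (3 rows):
stock.amt
7
2
30
After ORDER BY (3 rows):
stock.amt
2
7
30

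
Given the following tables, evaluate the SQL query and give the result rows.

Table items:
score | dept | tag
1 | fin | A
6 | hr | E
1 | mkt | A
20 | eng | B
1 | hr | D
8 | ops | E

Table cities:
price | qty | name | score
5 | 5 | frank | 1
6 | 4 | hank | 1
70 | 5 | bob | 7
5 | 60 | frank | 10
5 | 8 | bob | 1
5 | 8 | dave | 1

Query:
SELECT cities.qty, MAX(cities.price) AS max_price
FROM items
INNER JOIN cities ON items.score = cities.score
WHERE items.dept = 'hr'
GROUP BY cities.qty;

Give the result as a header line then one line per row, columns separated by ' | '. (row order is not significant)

== RESULT ==
cities.qty | max_price
5 | 5
4 | 6
8 | 5

Derivation:
After JOIN cities (12 rows):
items.score | items.dept | items.tag | cities.price | cities.qty | cities.name | cities.score
1 | fin | A | 5 | 5 | frank | 1
1 | fin | A | 6 | 4 | hank | 1
1 | fin | A | 5 | 8 | bob | 1
1 | fin | A | 5 | 8 | dave | 1
1 | mkt | A | 5 | 5 | frank | 1
1 | mkt | A | 6 | 4 | hank | 1
1 | mkt | A | 5 | 8 | bob | 1
1 | mkt | A | 5 | 8 | dave | 1
1 | hr | D | 5 | 5 | frank | 1
1 | hr | D | 6 | 4 | hank | 1
1 | hr | D | 5 | 8 | bob | 1
1 | hr | D | 5 | 8 | dave | 1
After WHERE (4 rows):
items.score | items.dept | items.tag | cities.price | cities.qty | cities.name | cities.score
1 | hr | D | 5 | 5 | frank | 1
1 | hr | D | 6 | 4 | hank | 1
1 | hr | D | 5 | 8 | bob | 1
1 | hr | D | 5 | 8 | dave | 1
After GROUP BY (3 rows):
cities.qty | max_price
5 | 5
4 | 6
8 | 5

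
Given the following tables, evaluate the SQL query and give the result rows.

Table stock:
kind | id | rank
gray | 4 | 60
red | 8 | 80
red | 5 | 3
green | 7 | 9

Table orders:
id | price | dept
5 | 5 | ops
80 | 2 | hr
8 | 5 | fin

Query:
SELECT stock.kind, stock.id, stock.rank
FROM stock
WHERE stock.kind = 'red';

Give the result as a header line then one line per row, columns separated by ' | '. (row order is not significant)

After WHERE (2 rows):
stock.kind | stock.id | stock.rank
red | 8 | 80
red | 5 | 3
After SELECT (2 rows):
stock.kind | stock.id | stock.rank
red | 8 | 80
red | 5 | 3

== RESULT ==
stock.kind | stock.id | stock.rank
red | 8 | 80
red | 5 | 3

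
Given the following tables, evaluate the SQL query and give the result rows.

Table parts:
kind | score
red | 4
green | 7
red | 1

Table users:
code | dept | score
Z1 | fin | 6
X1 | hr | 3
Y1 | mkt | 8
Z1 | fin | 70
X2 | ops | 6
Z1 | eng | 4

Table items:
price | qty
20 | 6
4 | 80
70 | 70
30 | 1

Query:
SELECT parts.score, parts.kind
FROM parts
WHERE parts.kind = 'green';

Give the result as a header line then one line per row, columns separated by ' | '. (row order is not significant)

== RESULT ==
parts.score | parts.kind
7 | green

Derivation:
After WHERE (1 rows):
parts.kind | parts.score
green | 7
After SELECT (1 rows):
parts.score | parts.kind
7 | green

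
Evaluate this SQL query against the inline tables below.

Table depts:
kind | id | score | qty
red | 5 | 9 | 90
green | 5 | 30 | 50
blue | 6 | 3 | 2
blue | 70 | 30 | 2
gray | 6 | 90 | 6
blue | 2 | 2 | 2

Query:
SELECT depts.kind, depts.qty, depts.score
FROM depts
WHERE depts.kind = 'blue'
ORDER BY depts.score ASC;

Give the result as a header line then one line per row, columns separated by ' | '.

== RESULT ==
depts.kind | depts.qty | depts.score
blue | 2 | 2
blue | 2 | 3
blue | 2 | 30

Derivation:
After WHERE (3 rows):
depts.kind | depts.id | depts.score | depts.qty
blue | 6 | 3 | 2
blue | 70 | 30 | 2
blue | 2 | 2 | 2
After SELECT (3 rows):
depts.kind | depts.qty | depts.score
blue | 2 | 3
blue | 2 | 30
blue | 2 | 2
After ORDER BY (3 rows):
depts.kind | depts.qty | depts.score
blue | 2 | 2
blue | 2 | 3
blue | 2 | 30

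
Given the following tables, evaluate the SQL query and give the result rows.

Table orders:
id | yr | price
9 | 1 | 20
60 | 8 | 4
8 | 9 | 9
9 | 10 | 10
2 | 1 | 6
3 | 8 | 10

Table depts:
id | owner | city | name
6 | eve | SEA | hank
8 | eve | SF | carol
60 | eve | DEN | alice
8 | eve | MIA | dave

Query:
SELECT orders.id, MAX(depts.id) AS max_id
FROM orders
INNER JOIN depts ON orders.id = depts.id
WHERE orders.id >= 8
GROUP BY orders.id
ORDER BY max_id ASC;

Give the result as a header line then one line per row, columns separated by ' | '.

== RESULT ==
orders.id | max_id
8 | 8
60 | 60

Derivation:
After JOIN depts (3 rows):
orders.id | orders.yr | orders.price | depts.id | depts.owner | depts.city | depts.name
60 | 8 | 4 | 60 | eve | DEN | alice
8 | 9 | 9 | 8 | eve | SF | carol
8 | 9 | 9 | 8 | eve | MIA | dave
After WHERE (3 rows):
orders.id | orders.yr | orders.price | depts.id | depts.owner | depts.city | depts.name
60 | 8 | 4 | 60 | eve | DEN | alice
8 | 9 | 9 | 8 | eve | SF | carol
8 | 9 | 9 | 8 | eve | MIA | dave
After GROUP BY (2 rows):
orders.id | max_id
60 | 60
8 | 8
After ORDER BY (2 rows):
orders.id | max_id
8 | 8
60 | 60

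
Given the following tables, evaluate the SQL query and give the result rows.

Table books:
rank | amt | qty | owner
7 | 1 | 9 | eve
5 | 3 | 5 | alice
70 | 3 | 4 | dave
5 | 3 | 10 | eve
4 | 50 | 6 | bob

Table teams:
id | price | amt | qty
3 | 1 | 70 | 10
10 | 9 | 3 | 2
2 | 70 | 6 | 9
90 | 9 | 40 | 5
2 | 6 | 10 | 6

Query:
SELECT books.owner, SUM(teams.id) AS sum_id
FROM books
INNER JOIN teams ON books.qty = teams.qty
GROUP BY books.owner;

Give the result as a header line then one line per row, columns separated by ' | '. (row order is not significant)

After JOIN teams (4 rows):
books.rank | books.amt | books.qty | books.owner | teams.id | teams.price | teams.amt | teams.qty
7 | 1 | 9 | eve | 2 | 70 | 6 | 9
5 | 3 | 5 | alice | 90 | 9 | 40 | 5
5 | 3 | 10 | eve | 3 | 1 | 70 | 10
4 | 50 | 6 | bob | 2 | 6 | 10 | 6
After GROUP BY (3 rows):
books.owner | sum_id
eve | 5
alice | 90
bob | 2

== RESULT ==
books.owner | sum_id
eve | 5
alice | 90
bob | 2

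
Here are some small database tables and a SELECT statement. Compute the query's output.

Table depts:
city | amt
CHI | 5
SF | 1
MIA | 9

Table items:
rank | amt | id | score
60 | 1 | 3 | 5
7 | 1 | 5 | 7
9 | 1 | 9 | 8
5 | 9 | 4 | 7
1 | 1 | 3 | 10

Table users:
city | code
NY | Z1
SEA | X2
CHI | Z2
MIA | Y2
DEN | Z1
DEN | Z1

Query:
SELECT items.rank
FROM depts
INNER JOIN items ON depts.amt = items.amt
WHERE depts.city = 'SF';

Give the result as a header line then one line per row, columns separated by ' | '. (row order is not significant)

After JOIN items (5 rows):
depts.city | depts.amt | items.rank | items.amt | items.id | items.score
SF | 1 | 60 | 1 | 3 | 5
SF | 1 | 7 | 1 | 5 | 7
SF | 1 | 9 | 1 | 9 | 8
SF | 1 | 1 | 1 | 3 | 10
MIA | 9 | 5 | 9 | 4 | 7
After WHERE (4 rows):
depts.city | depts.amt | items.rank | items.amt | items.id | items.score
SF | 1 | 60 | 1 | 3 | 5
SF | 1 | 7 | 1 | 5 | 7
SF | 1 | 9 | 1 | 9 | 8
SF | 1 | 1 | 1 | 3 | 10
After SELECT (4 rows):
items.rank
60
7
9
1

== RESULT ==
items.rank
60
7
9
1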